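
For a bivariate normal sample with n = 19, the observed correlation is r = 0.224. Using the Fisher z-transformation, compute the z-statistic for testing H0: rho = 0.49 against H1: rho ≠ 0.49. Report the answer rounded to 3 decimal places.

z_r = atanh(0.224) = 0.227863,  z_0 = atanh(0.49) = 0.536060
SE = 1/√(n−3) = 1/√16 = 0.250000
z = (z_r − z_0)/SE = (0.227863 − 0.536060) / 0.250000 = -0.308197 / 0.250000 = -1.233

-1.233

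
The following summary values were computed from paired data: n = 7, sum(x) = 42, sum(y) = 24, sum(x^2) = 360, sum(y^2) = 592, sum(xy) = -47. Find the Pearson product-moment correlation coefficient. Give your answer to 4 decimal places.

S_xy = nΣxy − ΣxΣy = 7·(-47) − 42·24 = -329 − 1008 = -1337
S_xx = nΣx² − (Σx)² = 7·360 − 42² = 2520 − 1764 = 756
S_yy = nΣy² − (Σy)² = 7·592 − 24² = 4144 − 576 = 3568
r = S_xy / √(S_xx·S_yy) = -1337 / √(756·3568) = -1337 / √2697408 = -1337 / 1642.3788 = -0.8141

-0.8141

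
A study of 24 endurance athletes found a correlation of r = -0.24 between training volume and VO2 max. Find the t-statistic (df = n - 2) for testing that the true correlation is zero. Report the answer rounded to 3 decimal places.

1 − r² = 1 − 0.0576 = 0.9424;  √(1−r²) = 0.970773
√(n−2) = √22 = 4.690416
t = r·√(n−2)/√(1−r²) = -0.24 · 4.690416 / 0.970773 = -1.160

-1.160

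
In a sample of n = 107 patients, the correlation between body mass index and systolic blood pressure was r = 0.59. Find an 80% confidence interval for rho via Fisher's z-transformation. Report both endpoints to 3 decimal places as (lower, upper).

Fisher z: z_r = atanh(r) = ½·ln((1+0.59)/(1−0.59)) = 0.677666
SE(z) = 1/√(n−3) = 1/√104 = 0.098058
80% ⇒ z* = 1.282; margin = 1.282·0.098058 = 0.125710
CI on z-scale: (0.551956, 0.803376)
Back-transform: tanh(0.551956) = 0.501985, tanh(0.803376) = 0.665920

(0.502, 0.666)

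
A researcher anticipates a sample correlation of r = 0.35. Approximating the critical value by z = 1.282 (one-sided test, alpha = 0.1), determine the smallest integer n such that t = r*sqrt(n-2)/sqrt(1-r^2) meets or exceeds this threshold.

Need r·√(n−2)/√(1−r²) ≥ 1.282
√(n−2) ≥ 1.282·√(1−0.1225) / 0.35 = 1.282·0.936750 / 0.35 = 3.4312
n−2 ≥ 11.7731  ⇒  n ≥ 13.7731
Smallest integer n = 14

14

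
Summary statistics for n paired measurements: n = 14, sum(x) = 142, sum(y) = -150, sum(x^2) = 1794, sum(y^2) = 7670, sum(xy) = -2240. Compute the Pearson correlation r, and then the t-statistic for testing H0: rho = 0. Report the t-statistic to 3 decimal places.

S_xy = nΣxy − ΣxΣy = 14·(-2240) − 142·(-150) = -31360 − (-21300) = -10060
S_xx = nΣx² − (Σx)² = 14·1794 − 142² = 25116 − 20164 = 4952
S_yy = nΣy² − (Σy)² = 14·7670 − (-150)² = 107380 − 22500 = 84880
r = S_xy / √(S_xx·S_yy) = -10060 / √(4952·84880) = -10060 / √420325760 = -10060 / 20501.8477 = -0.4907
t = r·√(n−2)/√(1−r²) = -0.4907·√12 / √(1−0.240786) = -1.699835 / 0.871329 = -1.951

-1.951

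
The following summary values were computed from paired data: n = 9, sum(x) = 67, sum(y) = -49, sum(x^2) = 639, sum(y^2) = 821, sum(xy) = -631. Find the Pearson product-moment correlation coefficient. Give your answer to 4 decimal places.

-0.9550

Numerator: nΣxy − (Σx)(Σy) = 9·(-631) − (67)(-49) = -2396
Denominator: √[(nΣx²−(Σx)²)(nΣy²−(Σy)²)]
  nΣx²−(Σx)² = 9·639 − 4489 = 1262;  nΣy²−(Σy)² = 9·821 − 2401 = 4988
  √(1262·4988) = √6294856 = 2508.9552
r = -2396 / 2508.9552 = -0.9550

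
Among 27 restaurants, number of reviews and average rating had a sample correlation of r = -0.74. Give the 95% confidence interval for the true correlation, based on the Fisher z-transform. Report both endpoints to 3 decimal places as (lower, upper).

(-0.874, -0.501)

z_r = atanh(-0.74) = -0.950479;  SE = 1/√(n−3) = 1/√24 = 0.204124
z-limits: -0.950479 ± 1.960·0.204124 = -0.950479 ± 0.400083 = [-1.350562, -0.550396]
ρ-limits: (tanh -1.350562, tanh -0.550396) = (-0.874, -0.501)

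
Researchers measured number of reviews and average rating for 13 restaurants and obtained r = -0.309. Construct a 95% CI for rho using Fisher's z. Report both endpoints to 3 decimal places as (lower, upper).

Fisher z: z_r = atanh(r) = ½·ln((1+(-0.309))/(1−(-0.309))) = -0.319439
SE(z) = 1/√(n−3) = 1/√10 = 0.316228
95% ⇒ z* = 1.960; margin = 1.960·0.316228 = 0.619807
CI on z-scale: (-0.939246, 0.300368)
Back-transform: tanh(-0.939246) = -0.734876, tanh(0.300368) = 0.291649

(-0.735, 0.292)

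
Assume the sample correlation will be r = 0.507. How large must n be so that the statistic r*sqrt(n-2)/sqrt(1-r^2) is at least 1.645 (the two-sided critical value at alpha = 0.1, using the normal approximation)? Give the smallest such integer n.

Need r·√(n−2)/√(1−r²) ≥ 1.645
√(n−2) ≥ 1.645·√(1−0.257049) / 0.507 = 1.645·0.861946 / 0.507 = 2.7966
n−2 ≥ 7.8210  ⇒  n ≥ 9.8210
Smallest integer n = 10

10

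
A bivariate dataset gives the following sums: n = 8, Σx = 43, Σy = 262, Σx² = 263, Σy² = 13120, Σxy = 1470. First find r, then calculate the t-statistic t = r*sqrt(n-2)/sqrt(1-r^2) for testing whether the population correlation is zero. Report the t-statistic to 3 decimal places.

0.403

Numerator: nΣxy − (Σx)(Σy) = 8·1470 − (43)(262) = 494
Denominator: √[(nΣx²−(Σx)²)(nΣy²−(Σy)²)]
  nΣx²−(Σx)² = 8·263 − 1849 = 255;  nΣy²−(Σy)² = 8·13120 − 68644 = 36316
  √(255·36316) = √9260580 = 3043.1201
r = 494 / 3043.1201 = 0.1623
t = r·√(n−2)/√(1−r²) = 0.1623·√6 / √(1−0.026341) = 0.397552 / 0.986742 = 0.403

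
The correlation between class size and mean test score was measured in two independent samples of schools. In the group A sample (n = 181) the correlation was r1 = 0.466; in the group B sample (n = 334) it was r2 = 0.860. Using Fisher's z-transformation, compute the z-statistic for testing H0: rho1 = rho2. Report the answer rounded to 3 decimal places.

-8.482

z1 = atanh(0.466) = 0.504949,  z2 = atanh(0.860) = 1.293345
SE = √(1/(n1−3) + 1/(n2−3)) = √(1/178 + 1/331) = √(0.0056180 + 0.0030211) = √0.0086391 = 0.092947
z = (z1 − z2)/SE = (0.504949 − 1.293345) / 0.092947 = -0.788396 / 0.092947 = -8.482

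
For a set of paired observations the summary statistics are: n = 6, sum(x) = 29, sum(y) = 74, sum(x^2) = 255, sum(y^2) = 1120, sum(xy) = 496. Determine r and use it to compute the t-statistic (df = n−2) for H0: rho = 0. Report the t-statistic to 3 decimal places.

Numerator: nΣxy − (Σx)(Σy) = 6·496 − (29)(74) = 830
Denominator: √[(nΣx²−(Σx)²)(nΣy²−(Σy)²)]
  nΣx²−(Σx)² = 6·255 − 841 = 689;  nΣy²−(Σy)² = 6·1120 − 5476 = 1244
  √(689·1244) = √857116 = 925.8056
r = 830 / 925.8056 = 0.8965
t = r·√(n−2)/√(1−r²) = 0.8965·√4 / √(1−0.803712) = 1.793000 / 0.443044 = 4.047

4.047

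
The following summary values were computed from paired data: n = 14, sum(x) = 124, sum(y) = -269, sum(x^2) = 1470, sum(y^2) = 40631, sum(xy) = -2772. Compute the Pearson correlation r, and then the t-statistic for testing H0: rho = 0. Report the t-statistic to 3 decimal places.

-0.374

Numerator: nΣxy − (Σx)(Σy) = 14·(-2772) − (124)(-269) = -5452
Denominator: √[(nΣx²−(Σx)²)(nΣy²−(Σy)²)]
  nΣx²−(Σx)² = 14·1470 − 15376 = 5204;  nΣy²−(Σy)² = 14·40631 − 72361 = 496473
  √(5204·496473) = √2583645492 = 50829.5730
r = -5452 / 50829.5730 = -0.1073
t = r·√(n−2)/√(1−r²) = -0.1073·√12 / √(1−0.011513) = -0.371698 / 0.994227 = -0.374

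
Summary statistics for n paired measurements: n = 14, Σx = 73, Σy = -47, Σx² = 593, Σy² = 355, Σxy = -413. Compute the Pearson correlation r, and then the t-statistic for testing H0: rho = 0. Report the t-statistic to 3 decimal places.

S_xy = nΣxy − ΣxΣy = 14·(-413) − 73·(-47) = -5782 − (-3431) = -2351
S_xx = nΣx² − (Σx)² = 14·593 − 73² = 8302 − 5329 = 2973
S_yy = nΣy² − (Σy)² = 14·355 − (-47)² = 4970 − 2209 = 2761
r = S_xy / √(S_xx·S_yy) = -2351 / √(2973·2761) = -2351 / √8208453 = -2351 / 2865.0398 = -0.8206
t = r·√(n−2)/√(1−r²) = -0.8206·√12 / √(1−0.673384) = -2.842642 / 0.571503 = -4.974

-4.974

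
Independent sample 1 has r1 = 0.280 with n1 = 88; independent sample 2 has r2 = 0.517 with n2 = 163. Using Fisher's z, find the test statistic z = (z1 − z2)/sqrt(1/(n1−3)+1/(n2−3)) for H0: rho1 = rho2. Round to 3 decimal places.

-2.120

Fisher z-transforms: z1 = atanh(0.280) = 0.287682, z2 = atanh(0.517) = 0.572237; difference d = -0.284555
Var(d) = 1/85 + 1/160 = 0.0117647 + 0.0062500 = 0.0180147
z = d/√Var(d) = -0.284555 / √0.0180147 = -0.284555 / 0.134219 = -2.120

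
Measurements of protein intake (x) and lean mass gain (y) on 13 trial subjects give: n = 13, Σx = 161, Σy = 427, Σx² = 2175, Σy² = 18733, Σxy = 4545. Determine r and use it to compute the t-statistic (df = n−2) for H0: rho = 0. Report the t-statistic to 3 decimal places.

-4.500

Numerator: nΣxy − (Σx)(Σy) = 13·4545 − (161)(427) = -9662
Denominator: √[(nΣx²−(Σx)²)(nΣy²−(Σy)²)]
  nΣx²−(Σx)² = 13·2175 − 25921 = 2354;  nΣy²−(Σy)² = 13·18733 − 182329 = 61200
  √(2354·61200) = √144064800 = 12002.6997
r = -9662 / 12002.6997 = -0.8050
t = r·√(n−2)/√(1−r²) = -0.8050·√11 / √(1−0.648025) = -2.669883 / 0.593275 = -4.500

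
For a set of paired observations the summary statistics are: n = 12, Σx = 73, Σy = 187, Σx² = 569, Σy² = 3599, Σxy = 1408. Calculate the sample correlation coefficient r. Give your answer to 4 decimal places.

0.9245

Numerator: nΣxy − (Σx)(Σy) = 12·1408 − (73)(187) = 3245
Denominator: √[(nΣx²−(Σx)²)(nΣy²−(Σy)²)]
  nΣx²−(Σx)² = 12·569 − 5329 = 1499;  nΣy²−(Σy)² = 12·3599 − 34969 = 8219
  √(1499·8219) = √12320281 = 3510.0258
r = 3245 / 3510.0258 = 0.9245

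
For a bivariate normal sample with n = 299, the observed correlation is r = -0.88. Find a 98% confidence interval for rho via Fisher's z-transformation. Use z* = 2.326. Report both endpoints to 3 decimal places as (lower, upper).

z_r = atanh(-0.88) = -1.375768;  SE = 1/√(n−3) = 1/√296 = 0.058124
z-limits: -1.375768 ± 2.326·0.058124 = -1.375768 ± 0.135196 = [-1.510964, -1.240572]
ρ-limits: (tanh -1.510964, tanh -1.240572) = (-0.907, -0.846)

(-0.907, -0.846)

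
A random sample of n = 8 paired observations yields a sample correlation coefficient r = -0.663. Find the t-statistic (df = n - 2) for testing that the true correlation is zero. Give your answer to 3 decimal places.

-2.169

1 − r² = 1 − 0.439569 = 0.560431;  √(1−r²) = 0.748619
√(n−2) = √6 = 2.449490
t = r·√(n−2)/√(1−r²) = -0.663 · 2.449490 / 0.748619 = -2.169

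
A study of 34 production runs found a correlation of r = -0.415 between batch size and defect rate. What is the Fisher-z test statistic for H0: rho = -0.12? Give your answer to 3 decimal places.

-1.788

z_r = atanh(-0.415) = -0.441636,  z_0 = atanh(-0.12) = -0.120581
SE = 1/√(n−3) = 1/√31 = 0.179605
z = (z_r − z_0)/SE = (-0.441636 − (-0.120581)) / 0.179605 = -0.321055 / 0.179605 = -1.788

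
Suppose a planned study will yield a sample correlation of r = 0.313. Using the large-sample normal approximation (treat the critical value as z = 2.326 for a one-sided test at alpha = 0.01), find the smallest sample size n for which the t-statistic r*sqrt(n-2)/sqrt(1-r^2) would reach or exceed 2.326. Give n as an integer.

52

r√(n−2)/√(1−r²) ≥ 2.326  ⇔  n−2 ≥ (2.326)²·(1−r²)/r²
(1−r²)/r² = (1−0.097969)/0.097969 = 9.2073
n ≥ 2 + 5.410276·9.2073 = 2 + 49.8140 = 51.8140
⌈51.8140⌉ = 52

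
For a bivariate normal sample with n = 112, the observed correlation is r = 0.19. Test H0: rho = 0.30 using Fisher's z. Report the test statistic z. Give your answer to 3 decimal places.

z_r = atanh(0.19) = 0.192337,  z_0 = atanh(0.30) = 0.309520
SE = 1/√(n−3) = 1/√109 = 0.095783
z = (z_r − z_0)/SE = (0.192337 − 0.309520) / 0.095783 = -0.117183 / 0.095783 = -1.223

-1.223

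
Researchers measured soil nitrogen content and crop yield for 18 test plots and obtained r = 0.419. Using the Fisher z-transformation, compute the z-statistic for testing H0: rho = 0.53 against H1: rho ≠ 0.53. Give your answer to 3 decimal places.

z_r = atanh(0.419) = 0.446478,  z_0 = atanh(0.53) = 0.590145
SE = 1/√(n−3) = 1/√15 = 0.258199
z = (z_r − z_0)/SE = (0.446478 − 0.590145) / 0.258199 = -0.143667 / 0.258199 = -0.556

-0.556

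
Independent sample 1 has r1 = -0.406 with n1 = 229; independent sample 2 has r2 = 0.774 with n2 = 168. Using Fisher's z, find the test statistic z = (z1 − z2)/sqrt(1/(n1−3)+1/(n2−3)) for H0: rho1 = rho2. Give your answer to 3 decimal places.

Fisher z-transforms: z1 = atanh(-0.406) = -0.430812, z2 = atanh(0.774) = 1.030229; difference d = -1.461041
Var(d) = 1/226 + 1/165 = 0.0044248 + 0.0060606 = 0.0104854
z = d/√Var(d) = -1.461041 / √0.0104854 = -1.461041 / 0.102398 = -14.268

-14.268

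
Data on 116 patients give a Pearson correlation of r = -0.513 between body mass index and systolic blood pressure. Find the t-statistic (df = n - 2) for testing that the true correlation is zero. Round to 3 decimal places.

1 − r² = 1 − 0.263169 = 0.736831;  √(1−r²) = 0.858389
√(n−2) = √114 = 10.677078
t = r·√(n−2)/√(1−r²) = -0.513 · 10.677078 / 0.858389 = -6.381

-6.381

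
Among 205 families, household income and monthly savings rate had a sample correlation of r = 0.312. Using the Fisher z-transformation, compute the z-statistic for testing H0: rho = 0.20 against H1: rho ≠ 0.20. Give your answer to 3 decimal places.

z_r = atanh(0.312) = 0.322760,  z_0 = atanh(0.20) = 0.202733
SE = 1/√(n−3) = 1/√202 = 0.070360
z = (z_r − z_0)/SE = (0.322760 − 0.202733) / 0.070360 = 0.120027 / 0.070360 = 1.706

1.706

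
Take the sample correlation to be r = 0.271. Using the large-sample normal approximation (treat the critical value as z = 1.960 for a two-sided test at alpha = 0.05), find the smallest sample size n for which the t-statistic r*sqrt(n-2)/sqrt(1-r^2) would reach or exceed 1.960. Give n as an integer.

51

Need r·√(n−2)/√(1−r²) ≥ 1.960
√(n−2) ≥ 1.960·√(1−0.073441) / 0.271 = 1.960·0.962579 / 0.271 = 6.9618
n−2 ≥ 48.4667  ⇒  n ≥ 50.4667
Smallest integer n = 51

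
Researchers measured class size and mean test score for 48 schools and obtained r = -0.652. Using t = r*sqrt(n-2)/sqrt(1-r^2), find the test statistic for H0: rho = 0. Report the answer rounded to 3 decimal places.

1 − r² = 1 − 0.425104 = 0.574896;  √(1−r²) = 0.758219
√(n−2) = √46 = 6.782330
t = r·√(n−2)/√(1−r²) = -0.652 · 6.782330 / 0.758219 = -5.832

-5.832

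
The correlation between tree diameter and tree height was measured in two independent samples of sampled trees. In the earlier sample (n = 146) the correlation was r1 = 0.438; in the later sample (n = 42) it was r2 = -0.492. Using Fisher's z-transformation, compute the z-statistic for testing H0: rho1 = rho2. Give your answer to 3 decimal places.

5.582

Fisher z-transforms: z1 = atanh(0.438) = 0.469753, z2 = atanh(-0.492) = -0.538696; difference d = 1.008449
Var(d) = 1/143 + 1/39 = 0.0069930 + 0.0256410 = 0.0326340
z = d/√Var(d) = 1.008449 / √0.0326340 = 1.008449 / 0.180649 = 5.582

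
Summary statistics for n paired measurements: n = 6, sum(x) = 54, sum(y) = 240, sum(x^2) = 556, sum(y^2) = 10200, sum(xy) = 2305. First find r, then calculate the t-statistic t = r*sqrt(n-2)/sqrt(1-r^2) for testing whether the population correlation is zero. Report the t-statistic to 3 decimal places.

Numerator: nΣxy − (Σx)(Σy) = 6·2305 − (54)(240) = 870
Denominator: √[(nΣx²−(Σx)²)(nΣy²−(Σy)²)]
  nΣx²−(Σx)² = 6·556 − 2916 = 420;  nΣy²−(Σy)² = 6·10200 − 57600 = 3600
  √(420·3600) = √1512000 = 1229.6341
r = 870 / 1229.6341 = 0.7075
t = r·√(n−2)/√(1−r²) = 0.7075·√4 / √(1−0.500556) = 1.415000 / 0.706714 = 2.002

2.002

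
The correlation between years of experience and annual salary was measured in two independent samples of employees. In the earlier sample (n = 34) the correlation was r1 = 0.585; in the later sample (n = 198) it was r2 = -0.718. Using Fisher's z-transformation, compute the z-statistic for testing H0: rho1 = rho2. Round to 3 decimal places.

8.138

z1 = atanh(0.585) = 0.670031,  z2 = atanh(-0.718) = -0.903505
SE = √(1/(n1−3) + 1/(n2−3)) = √(1/31 + 1/195) = √(0.0322581 + 0.0051282) = √0.0373863 = 0.193355
z = (z1 − z2)/SE = (0.670031 − (-0.903505)) / 0.193355 = 1.573536 / 0.193355 = 8.138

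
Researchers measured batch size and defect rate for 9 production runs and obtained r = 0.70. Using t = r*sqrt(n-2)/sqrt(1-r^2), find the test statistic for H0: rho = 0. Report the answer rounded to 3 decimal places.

2.593

1 − r² = 1 − 0.4900 = 0.5100;  √(1−r²) = 0.714143
√(n−2) = √7 = 2.645751
t = r·√(n−2)/√(1−r²) = 0.70 · 2.645751 / 0.714143 = 2.593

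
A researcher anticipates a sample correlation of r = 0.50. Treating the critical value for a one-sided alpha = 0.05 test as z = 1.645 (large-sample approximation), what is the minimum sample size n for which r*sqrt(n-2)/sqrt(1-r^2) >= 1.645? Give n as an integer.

11

Need r·√(n−2)/√(1−r²) ≥ 1.645
√(n−2) ≥ 1.645·√(1−0.2500) / 0.50 = 1.645·0.866025 / 0.50 = 2.8492
n−2 ≥ 8.1179  ⇒  n ≥ 10.1179
Smallest integer n = 11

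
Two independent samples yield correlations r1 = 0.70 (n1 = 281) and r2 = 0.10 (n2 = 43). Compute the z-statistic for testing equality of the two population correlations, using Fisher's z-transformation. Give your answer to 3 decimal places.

z1 = atanh(0.70) = 0.867301,  z2 = atanh(0.10) = 0.100335
SE = √(1/(n1−3) + 1/(n2−3)) = √(1/278 + 1/40) = √(0.0035971 + 0.0250000) = √0.0285971 = 0.169107
z = (z1 − z2)/SE = (0.867301 − 0.100335) / 0.169107 = 0.766966 / 0.169107 = 4.535

4.535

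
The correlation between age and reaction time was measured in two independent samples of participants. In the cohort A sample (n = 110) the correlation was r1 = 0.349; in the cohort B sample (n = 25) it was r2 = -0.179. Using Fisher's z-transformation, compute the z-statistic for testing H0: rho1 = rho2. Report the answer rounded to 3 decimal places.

Fisher z-transforms: z1 = atanh(0.349) = 0.364305, z2 = atanh(-0.179) = -0.180949; difference d = 0.545254
Var(d) = 1/107 + 1/22 = 0.0093458 + 0.0454545 = 0.0548003
z = d/√Var(d) = 0.545254 / √0.0548003 = 0.545254 / 0.234095 = 2.329

2.329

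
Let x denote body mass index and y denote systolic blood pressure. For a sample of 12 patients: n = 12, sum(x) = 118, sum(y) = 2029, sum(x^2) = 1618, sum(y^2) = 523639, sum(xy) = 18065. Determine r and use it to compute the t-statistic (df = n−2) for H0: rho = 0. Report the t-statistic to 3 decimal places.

-0.671

S_xy = nΣxy − ΣxΣy = 12·18065 − 118·2029 = 216780 − 239422 = -22642
S_xx = nΣx² − (Σx)² = 12·1618 − 118² = 19416 − 13924 = 5492
S_yy = nΣy² − (Σy)² = 12·523639 − 2029² = 6283668 − 4116841 = 2166827
r = S_xy / √(S_xx·S_yy) = -22642 / √(5492·2166827) = -22642 / √11900213884 = -22642 / 109088.1015 = -0.2076
t = r·√(n−2)/√(1−r²) = -0.2076·√10 / √(1−0.043098) = -0.656489 / 0.978214 = -0.671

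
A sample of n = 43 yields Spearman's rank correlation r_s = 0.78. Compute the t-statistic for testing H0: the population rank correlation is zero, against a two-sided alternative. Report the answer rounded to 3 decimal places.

1 − r_s² = 1 − 0.6084 = 0.3916;  √(1−r_s²) = 0.625780
√(n−2) = √41 = 6.403124
t = r_s·√(n−2)/√(1−r_s²) = 0.78 · 6.403124 / 0.625780 = 7.981

7.981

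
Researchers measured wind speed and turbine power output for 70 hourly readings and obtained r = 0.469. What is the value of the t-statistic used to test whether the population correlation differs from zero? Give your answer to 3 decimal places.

4.379

1 − r² = 1 − 0.219961 = 0.780039;  √(1−r²) = 0.883198
√(n−2) = √68 = 8.246211
t = r·√(n−2)/√(1−r²) = 0.469 · 8.246211 / 0.883198 = 4.379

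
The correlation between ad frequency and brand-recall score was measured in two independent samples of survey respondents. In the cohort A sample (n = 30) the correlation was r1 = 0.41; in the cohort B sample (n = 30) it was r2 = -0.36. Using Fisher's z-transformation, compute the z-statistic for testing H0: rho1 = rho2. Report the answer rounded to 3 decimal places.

z1 = atanh(0.41) = 0.435611,  z2 = atanh(-0.36) = -0.376886
SE = √(1/(n1−3) + 1/(n2−3)) = √(1/27 + 1/27) = √(0.0370370 + 0.0370370) = √0.0740740 = 0.272165
z = (z1 − z2)/SE = (0.435611 − (-0.376886)) / 0.272165 = 0.812497 / 0.272165 = 2.985

2.985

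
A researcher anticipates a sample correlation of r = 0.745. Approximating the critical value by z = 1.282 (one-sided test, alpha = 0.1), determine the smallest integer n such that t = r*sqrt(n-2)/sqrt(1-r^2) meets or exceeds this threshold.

Need r·√(n−2)/√(1−r²) ≥ 1.282
√(n−2) ≥ 1.282·√(1−0.555025) / 0.745 = 1.282·0.667064 / 0.745 = 1.1479
n−2 ≥ 1.3177  ⇒  n ≥ 3.3177
Smallest integer n = 4

4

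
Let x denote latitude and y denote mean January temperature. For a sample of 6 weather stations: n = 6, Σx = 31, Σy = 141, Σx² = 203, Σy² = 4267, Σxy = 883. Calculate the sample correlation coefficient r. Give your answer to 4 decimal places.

Numerator: nΣxy − (Σx)(Σy) = 6·883 − (31)(141) = 927
Denominator: √[(nΣx²−(Σx)²)(nΣy²−(Σy)²)]
  nΣx²−(Σx)² = 6·203 − 961 = 257;  nΣy²−(Σy)² = 6·4267 − 19881 = 5721
  √(257·5721) = √1470297 = 1212.5580
r = 927 / 1212.5580 = 0.7645

0.7645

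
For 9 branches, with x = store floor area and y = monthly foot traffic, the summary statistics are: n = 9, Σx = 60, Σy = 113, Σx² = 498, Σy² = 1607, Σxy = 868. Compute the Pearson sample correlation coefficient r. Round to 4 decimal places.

Numerator: nΣxy − (Σx)(Σy) = 9·868 − (60)(113) = 1032
Denominator: √[(nΣx²−(Σx)²)(nΣy²−(Σy)²)]
  nΣx²−(Σx)² = 9·498 − 3600 = 882;  nΣy²−(Σy)² = 9·1607 − 12769 = 1694
  √(882·1694) = √1494108 = 1222.3371
r = 1032 / 1222.3371 = 0.8443

0.8443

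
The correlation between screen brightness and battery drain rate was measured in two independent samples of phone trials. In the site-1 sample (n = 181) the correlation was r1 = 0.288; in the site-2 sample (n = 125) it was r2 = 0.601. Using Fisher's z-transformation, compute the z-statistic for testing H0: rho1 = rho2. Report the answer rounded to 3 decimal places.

Fisher z-transforms: z1 = atanh(0.288) = 0.296384, z2 = atanh(0.601) = 0.694711; difference d = -0.398327
Var(d) = 1/178 + 1/122 = 0.0056180 + 0.0081967 = 0.0138147
z = d/√Var(d) = -0.398327 / √0.0138147 = -0.398327 / 0.117536 = -3.389

-3.389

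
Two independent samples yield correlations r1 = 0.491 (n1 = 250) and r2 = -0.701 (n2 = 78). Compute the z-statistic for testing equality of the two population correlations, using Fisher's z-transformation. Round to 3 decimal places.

10.669

Fisher z-transforms: z1 = atanh(0.491) = 0.537377, z2 = atanh(-0.701) = -0.869264; difference d = 1.406641
Var(d) = 1/247 + 1/75 = 0.0040486 + 0.0133333 = 0.0173819
z = d/√Var(d) = 1.406641 / √0.0173819 = 1.406641 / 0.131840 = 10.669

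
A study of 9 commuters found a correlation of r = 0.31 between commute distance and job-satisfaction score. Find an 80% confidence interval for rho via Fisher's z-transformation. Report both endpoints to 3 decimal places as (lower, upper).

(-0.200, 0.688)

z_r = atanh(0.31) = 0.320545;  SE = 1/√(n−3) = 1/√6 = 0.408248
z-limits: 0.320545 ± 1.282·0.408248 = 0.320545 ± 0.523374 = [-0.202829, 0.843919]
ρ-limits: (tanh -0.202829, tanh 0.843919) = (-0.200, 0.688)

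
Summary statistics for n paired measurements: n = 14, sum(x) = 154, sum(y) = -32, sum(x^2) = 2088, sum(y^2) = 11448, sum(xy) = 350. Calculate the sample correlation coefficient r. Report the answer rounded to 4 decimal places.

S_xy = nΣxy − ΣxΣy = 14·350 − 154·(-32) = 4900 − (-4928) = 9828
S_xx = nΣx² − (Σx)² = 14·2088 − 154² = 29232 − 23716 = 5516
S_yy = nΣy² − (Σy)² = 14·11448 − (-32)² = 160272 − 1024 = 159248
r = S_xy / √(S_xx·S_yy) = 9828 / √(5516·159248) = 9828 / √878411968 = 9828 / 29638.0156 = 0.3316

0.3316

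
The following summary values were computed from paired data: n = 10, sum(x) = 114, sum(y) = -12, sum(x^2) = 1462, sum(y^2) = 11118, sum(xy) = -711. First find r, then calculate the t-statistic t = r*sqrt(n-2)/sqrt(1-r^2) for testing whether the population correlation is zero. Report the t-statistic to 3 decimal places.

Numerator: nΣxy − (Σx)(Σy) = 10·(-711) − (114)(-12) = -5742
Denominator: √[(nΣx²−(Σx)²)(nΣy²−(Σy)²)]
  nΣx²−(Σx)² = 10·1462 − 12996 = 1624;  nΣy²−(Σy)² = 10·11118 − 144 = 111036
  √(1624·111036) = √180322464 = 13428.4200
r = -5742 / 13428.4200 = -0.4276
t = r·√(n−2)/√(1−r²) = -0.4276·√8 / √(1−0.182842) = -1.209435 / 0.903968 = -1.338

-1.338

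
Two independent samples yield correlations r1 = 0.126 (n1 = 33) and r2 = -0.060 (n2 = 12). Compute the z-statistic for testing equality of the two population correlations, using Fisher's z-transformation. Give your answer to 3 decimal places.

Fisher z-transforms: z1 = atanh(0.126) = 0.126673, z2 = atanh(-0.060) = -0.060072; difference d = 0.186745
Var(d) = 1/30 + 1/9 = 0.0333333 + 0.1111111 = 0.1444444
z = d/√Var(d) = 0.186745 / √0.1444444 = 0.186745 / 0.380058 = 0.491

0.491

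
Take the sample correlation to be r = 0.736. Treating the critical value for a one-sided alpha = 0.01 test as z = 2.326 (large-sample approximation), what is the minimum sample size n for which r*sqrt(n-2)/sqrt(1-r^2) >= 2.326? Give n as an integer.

7

r√(n−2)/√(1−r²) ≥ 2.326  ⇔  n−2 ≥ (2.326)²·(1−r²)/r²
(1−r²)/r² = (1−0.541696)/0.541696 = 0.8461
n ≥ 2 + 5.410276·0.8461 = 2 + 4.5776 = 6.5776
⌈6.5776⌉ = 7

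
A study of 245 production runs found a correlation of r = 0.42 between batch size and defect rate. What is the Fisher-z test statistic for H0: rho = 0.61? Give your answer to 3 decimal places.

-4.064

z_r = atanh(0.42) = 0.447692,  z_0 = atanh(0.61) = 0.708921
SE = 1/√(n−3) = 1/√242 = 0.064282
z = (z_r − z_0)/SE = (0.447692 − 0.708921) / 0.064282 = -0.261229 / 0.064282 = -4.064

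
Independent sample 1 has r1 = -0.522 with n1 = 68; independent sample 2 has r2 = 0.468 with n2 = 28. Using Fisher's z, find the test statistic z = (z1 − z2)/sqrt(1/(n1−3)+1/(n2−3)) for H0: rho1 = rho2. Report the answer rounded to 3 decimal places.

-4.617

z1 = atanh(-0.522) = -0.579085,  z2 = atanh(0.468) = 0.507506
SE = √(1/(n1−3) + 1/(n2−3)) = √(1/65 + 1/25) = √(0.0153846 + 0.0400000) = √0.0553846 = 0.235339
z = (z1 − z2)/SE = (-0.579085 − 0.507506) / 0.235339 = -1.086591 / 0.235339 = -4.617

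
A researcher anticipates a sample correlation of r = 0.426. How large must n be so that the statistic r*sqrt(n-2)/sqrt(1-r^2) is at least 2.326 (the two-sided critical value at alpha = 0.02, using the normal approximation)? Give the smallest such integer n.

27

Need r·√(n−2)/√(1−r²) ≥ 2.326
√(n−2) ≥ 2.326·√(1−0.181476) / 0.426 = 2.326·0.904723 / 0.426 = 4.9399
n−2 ≥ 24.4026  ⇒  n ≥ 26.4026
Smallest integer n = 27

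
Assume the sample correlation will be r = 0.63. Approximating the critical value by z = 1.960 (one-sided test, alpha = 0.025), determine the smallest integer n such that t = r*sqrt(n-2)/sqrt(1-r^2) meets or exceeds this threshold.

8

Need r·√(n−2)/√(1−r²) ≥ 1.960
√(n−2) ≥ 1.960·√(1−0.3969) / 0.63 = 1.960·0.776595 / 0.63 = 2.4161
n−2 ≥ 5.8375  ⇒  n ≥ 7.8375
Smallest integer n = 8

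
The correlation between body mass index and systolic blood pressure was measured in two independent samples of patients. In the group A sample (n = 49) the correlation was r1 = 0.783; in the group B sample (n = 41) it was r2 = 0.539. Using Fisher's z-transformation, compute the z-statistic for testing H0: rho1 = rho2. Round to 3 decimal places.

z1 = atanh(0.783) = 1.053078,  z2 = atanh(0.539) = 0.602745
SE = √(1/(n1−3) + 1/(n2−3)) = √(1/46 + 1/38) = √(0.0217391 + 0.0263158) = √0.0480549 = 0.219214
z = (z1 − z2)/SE = (1.053078 − 0.602745) / 0.219214 = 0.450333 / 0.219214 = 2.054

2.054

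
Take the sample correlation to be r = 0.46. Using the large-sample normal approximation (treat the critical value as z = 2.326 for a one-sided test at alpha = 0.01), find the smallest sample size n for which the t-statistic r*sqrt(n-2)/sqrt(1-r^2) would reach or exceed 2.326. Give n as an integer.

Need r·√(n−2)/√(1−r²) ≥ 2.326
√(n−2) ≥ 2.326·√(1−0.2116) / 0.46 = 2.326·0.887919 / 0.46 = 4.4898
n−2 ≥ 20.1583  ⇒  n ≥ 22.1583
Smallest integer n = 23

23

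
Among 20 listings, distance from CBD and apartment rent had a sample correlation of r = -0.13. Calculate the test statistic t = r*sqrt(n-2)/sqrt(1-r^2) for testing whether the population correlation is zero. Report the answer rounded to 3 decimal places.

t = r·√(n−2) / √(1−r²) with r = -0.13, n = 20
  = -0.13·√18 / √(1 − 0.0169)
  = -0.13·4.242641 / 0.991514
  = -0.551543 / 0.991514 = -0.556

-0.556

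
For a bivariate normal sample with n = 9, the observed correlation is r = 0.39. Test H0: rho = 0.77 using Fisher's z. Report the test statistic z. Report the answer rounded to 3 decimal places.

z_r = atanh(0.39) = 0.411800,  z_0 = atanh(0.77) = 1.020328
SE = 1/√(n−3) = 1/√6 = 0.408248
z = (z_r − z_0)/SE = (0.411800 − 1.020328) / 0.408248 = -0.608528 / 0.408248 = -1.491

-1.491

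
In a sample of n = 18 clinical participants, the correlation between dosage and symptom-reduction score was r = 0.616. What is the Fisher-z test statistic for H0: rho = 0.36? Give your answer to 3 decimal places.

1.323

Fisher z: atanh(0.616) = 0.718533, atanh(0.36) = 0.376886
z = (z_r − z_0)·√(n−3) = (0.718533 − 0.376886)·√15 = 0.341647 · 3.872983 = 1.323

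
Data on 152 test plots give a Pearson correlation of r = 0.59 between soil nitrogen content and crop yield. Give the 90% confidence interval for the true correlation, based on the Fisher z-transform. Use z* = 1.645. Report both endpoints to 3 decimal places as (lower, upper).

Fisher z: z_r = atanh(r) = ½·ln((1+0.59)/(1−0.59)) = 0.677666
SE(z) = 1/√(n−3) = 1/√149 = 0.081923
90% ⇒ z* = 1.645; margin = 1.645·0.081923 = 0.134763
CI on z-scale: (0.542903, 0.812429)
Back-transform: tanh(0.542903) = 0.495182, tanh(0.812429) = 0.670928

(0.495, 0.671)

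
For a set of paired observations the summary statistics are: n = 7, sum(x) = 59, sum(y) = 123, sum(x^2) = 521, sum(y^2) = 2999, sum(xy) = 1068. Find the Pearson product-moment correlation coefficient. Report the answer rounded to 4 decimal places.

Numerator: nΣxy − (Σx)(Σy) = 7·1068 − (59)(123) = 219
Denominator: √[(nΣx²−(Σx)²)(nΣy²−(Σy)²)]
  nΣx²−(Σx)² = 7·521 − 3481 = 166;  nΣy²−(Σy)² = 7·2999 − 15129 = 5864
  √(166·5864) = √973424 = 986.6225
r = 219 / 986.6225 = 0.2220

0.2220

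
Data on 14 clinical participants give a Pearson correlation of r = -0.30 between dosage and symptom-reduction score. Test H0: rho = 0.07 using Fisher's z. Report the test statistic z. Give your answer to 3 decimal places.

z_r = atanh(-0.30) = -0.309520,  z_0 = atanh(0.07) = 0.070115
SE = 1/√(n−3) = 1/√11 = 0.301511
z = (z_r − z_0)/SE = (-0.309520 − 0.070115) / 0.301511 = -0.379635 / 0.301511 = -1.259

-1.259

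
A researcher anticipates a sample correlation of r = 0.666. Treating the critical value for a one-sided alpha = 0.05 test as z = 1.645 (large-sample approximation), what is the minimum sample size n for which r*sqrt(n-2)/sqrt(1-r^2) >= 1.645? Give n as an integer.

6

Need r·√(n−2)/√(1−r²) ≥ 1.645
√(n−2) ≥ 1.645·√(1−0.443556) / 0.666 = 1.645·0.745952 / 0.666 = 1.8425
n−2 ≥ 3.3948  ⇒  n ≥ 5.3948
Smallest integer n = 6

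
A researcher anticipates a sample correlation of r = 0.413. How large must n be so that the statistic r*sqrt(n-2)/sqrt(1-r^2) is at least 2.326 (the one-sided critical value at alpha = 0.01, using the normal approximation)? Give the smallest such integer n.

Need r·√(n−2)/√(1−r²) ≥ 2.326
√(n−2) ≥ 2.326·√(1−0.170569) / 0.413 = 2.326·0.910731 / 0.413 = 5.1292
n−2 ≥ 26.3087  ⇒  n ≥ 28.3087
Smallest integer n = 29

29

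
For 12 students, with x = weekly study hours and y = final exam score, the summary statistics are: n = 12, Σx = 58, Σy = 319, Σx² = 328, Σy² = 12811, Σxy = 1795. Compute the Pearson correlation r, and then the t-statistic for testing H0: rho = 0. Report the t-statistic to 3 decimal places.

S_xy = nΣxy − ΣxΣy = 12·1795 − 58·319 = 21540 − 18502 = 3038
S_xx = nΣx² − (Σx)² = 12·328 − 58² = 3936 − 3364 = 572
S_yy = nΣy² − (Σy)² = 12·12811 − 319² = 153732 − 101761 = 51971
r = S_xy / √(S_xx·S_yy) = 3038 / √(572·51971) = 3038 / √29727412 = 3038 / 5452.2850 = 0.5572
t = r·√(n−2)/√(1−r²) = 0.5572·√10 / √(1−0.310472) = 1.762021 / 0.830378 = 2.122

2.122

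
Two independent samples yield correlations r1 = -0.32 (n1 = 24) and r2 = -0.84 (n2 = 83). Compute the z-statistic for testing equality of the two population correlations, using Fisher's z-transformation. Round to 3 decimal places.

z1 = atanh(-0.32) = -0.331647,  z2 = atanh(-0.84) = -1.221174
SE = √(1/(n1−3) + 1/(n2−3)) = √(1/21 + 1/80) = √(0.0476190 + 0.0125000) = √0.0601190 = 0.245192
z = (z1 − z2)/SE = (-0.331647 − (-1.221174)) / 0.245192 = 0.889527 / 0.245192 = 3.628

3.628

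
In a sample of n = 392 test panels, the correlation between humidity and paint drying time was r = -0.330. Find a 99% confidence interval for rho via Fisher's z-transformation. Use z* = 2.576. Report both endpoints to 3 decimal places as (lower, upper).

(-0.441, -0.209)

Fisher z: z_r = atanh(r) = ½·ln((1+(-0.330))/(1−(-0.330))) = -0.342828
SE(z) = 1/√(n−3) = 1/√389 = 0.050702
99% ⇒ z* = 2.576; margin = 2.576·0.050702 = 0.130608
CI on z-scale: (-0.473436, -0.212220)
Back-transform: tanh(-0.473436) = -0.440971, tanh(-0.212220) = -0.209090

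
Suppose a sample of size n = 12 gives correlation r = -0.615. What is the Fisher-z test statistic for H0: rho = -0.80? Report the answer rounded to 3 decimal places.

1.145

Fisher z: atanh(-0.615) = -0.716923, atanh(-0.80) = -1.098612
z = (z_r − z_0)·√(n−3) = (-0.716923 − (-1.098612))·√9 = 0.381689 · 3.000000 = 1.145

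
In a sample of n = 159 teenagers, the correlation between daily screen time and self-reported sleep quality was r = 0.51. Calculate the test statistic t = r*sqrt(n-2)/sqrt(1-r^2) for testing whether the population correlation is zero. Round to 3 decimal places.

t = r·√(n−2) / √(1−r²) with r = 0.51, n = 159
  = 0.51·√157 / √(1 − 0.2601)
  = 0.51·12.529964 / 0.860174
  = 6.390282 / 0.860174 = 7.429

7.429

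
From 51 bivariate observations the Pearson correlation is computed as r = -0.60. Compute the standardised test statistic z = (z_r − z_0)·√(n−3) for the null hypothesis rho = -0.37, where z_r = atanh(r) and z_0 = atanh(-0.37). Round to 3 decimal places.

Fisher z: atanh(-0.60) = -0.693147, atanh(-0.37) = -0.388423
z = (z_r − z_0)·√(n−3) = (-0.693147 − (-0.388423))·√48 = -0.304724 · 6.928203 = -2.111

-2.111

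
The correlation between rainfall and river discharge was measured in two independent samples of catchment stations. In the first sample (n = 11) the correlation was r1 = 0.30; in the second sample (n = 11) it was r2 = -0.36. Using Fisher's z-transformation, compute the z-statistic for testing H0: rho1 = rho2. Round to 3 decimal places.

1.373

Fisher z-transforms: z1 = atanh(0.30) = 0.309520, z2 = atanh(-0.36) = -0.376886; difference d = 0.686406
Var(d) = 1/8 + 1/8 = 0.1250000 + 0.1250000 = 0.2500000
z = d/√Var(d) = 0.686406 / √0.2500000 = 0.686406 / 0.500000 = 1.373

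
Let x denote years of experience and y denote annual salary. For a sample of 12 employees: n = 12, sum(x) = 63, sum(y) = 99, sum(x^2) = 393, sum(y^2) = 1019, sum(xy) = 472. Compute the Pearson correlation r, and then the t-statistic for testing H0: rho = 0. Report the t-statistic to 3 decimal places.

-1.487

Numerator: nΣxy − (Σx)(Σy) = 12·472 − (63)(99) = -573
Denominator: √[(nΣx²−(Σx)²)(nΣy²−(Σy)²)]
  nΣx²−(Σx)² = 12·393 − 3969 = 747;  nΣy²−(Σy)² = 12·1019 − 9801 = 2427
  √(747·2427) = √1812969 = 1346.4654
r = -573 / 1346.4654 = -0.4256
t = r·√(n−2)/√(1−r²) = -0.4256·√10 / √(1−0.181135) = -1.345865 / 0.904912 = -1.487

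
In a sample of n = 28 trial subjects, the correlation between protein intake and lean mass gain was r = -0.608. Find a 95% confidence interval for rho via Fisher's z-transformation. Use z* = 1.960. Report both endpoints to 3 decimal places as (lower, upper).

z_r = atanh(-0.608) = -0.705742;  SE = 1/√(n−3) = 1/√25 = 0.200000
z-limits: -0.705742 ± 1.960·0.200000 = -0.705742 ± 0.392000 = [-1.097742, -0.313742]
ρ-limits: (tanh -1.097742, tanh -0.313742) = (-0.800, -0.304)

(-0.800, -0.304)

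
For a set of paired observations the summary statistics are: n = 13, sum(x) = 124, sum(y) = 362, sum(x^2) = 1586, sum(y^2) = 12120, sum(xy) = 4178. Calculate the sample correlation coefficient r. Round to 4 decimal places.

Numerator: nΣxy − (Σx)(Σy) = 13·4178 − (124)(362) = 9426
Denominator: √[(nΣx²−(Σx)²)(nΣy²−(Σy)²)]
  nΣx²−(Σx)² = 13·1586 − 15376 = 5242;  nΣy²−(Σy)² = 13·12120 − 131044 = 26516
  √(5242·26516) = √138996872 = 11789.6935
r = 9426 / 11789.6935 = 0.7995

0.7995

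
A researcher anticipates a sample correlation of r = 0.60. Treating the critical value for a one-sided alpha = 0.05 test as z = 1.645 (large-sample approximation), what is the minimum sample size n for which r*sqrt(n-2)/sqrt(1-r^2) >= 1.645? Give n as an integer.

7

Need r·√(n−2)/√(1−r²) ≥ 1.645
√(n−2) ≥ 1.645·√(1−0.3600) / 0.60 = 1.645·0.800000 / 0.60 = 2.1933
n−2 ≥ 4.8106  ⇒  n ≥ 6.8106
Smallest integer n = 7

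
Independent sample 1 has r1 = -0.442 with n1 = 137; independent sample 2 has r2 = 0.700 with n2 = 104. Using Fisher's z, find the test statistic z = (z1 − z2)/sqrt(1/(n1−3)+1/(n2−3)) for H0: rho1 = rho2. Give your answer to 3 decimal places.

Fisher z-transforms: z1 = atanh(-0.442) = -0.474714, z2 = atanh(0.700) = 0.867301; difference d = -1.342015
Var(d) = 1/134 + 1/101 = 0.0074627 + 0.0099010 = 0.0173637
z = d/√Var(d) = -1.342015 / √0.0173637 = -1.342015 / 0.131771 = -10.184

-10.184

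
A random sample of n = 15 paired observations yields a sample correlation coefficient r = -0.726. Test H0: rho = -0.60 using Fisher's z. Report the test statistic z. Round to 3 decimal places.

z_r = atanh(-0.726) = -0.920217,  z_0 = atanh(-0.60) = -0.693147
SE = 1/√(n−3) = 1/√12 = 0.288675
z = (z_r − z_0)/SE = (-0.920217 − (-0.693147)) / 0.288675 = -0.227070 / 0.288675 = -0.787

-0.787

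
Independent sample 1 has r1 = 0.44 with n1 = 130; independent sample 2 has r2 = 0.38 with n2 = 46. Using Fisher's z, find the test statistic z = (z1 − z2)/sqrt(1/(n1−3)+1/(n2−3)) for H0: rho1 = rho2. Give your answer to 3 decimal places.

z1 = atanh(0.44) = 0.472231,  z2 = atanh(0.38) = 0.400060
SE = √(1/(n1−3) + 1/(n2−3)) = √(1/127 + 1/43) = √(0.0078740 + 0.0232558) = √0.0311298 = 0.176436
z = (z1 − z2)/SE = (0.472231 − 0.400060) / 0.176436 = 0.072171 / 0.176436 = 0.409

0.409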